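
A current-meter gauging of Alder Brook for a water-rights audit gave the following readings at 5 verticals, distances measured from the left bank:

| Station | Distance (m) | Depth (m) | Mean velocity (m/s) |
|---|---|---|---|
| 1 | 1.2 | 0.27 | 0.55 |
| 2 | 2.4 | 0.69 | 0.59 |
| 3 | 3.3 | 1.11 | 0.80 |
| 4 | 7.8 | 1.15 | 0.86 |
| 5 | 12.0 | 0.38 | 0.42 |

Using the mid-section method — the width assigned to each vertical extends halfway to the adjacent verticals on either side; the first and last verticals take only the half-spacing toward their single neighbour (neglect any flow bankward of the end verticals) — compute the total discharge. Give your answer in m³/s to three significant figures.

w_1 = (2.4 − 1.2)/2 = 0.6 m; q_1 = 0.55 × 0.27 × 0.6 = 0.08910 m³/s
w_2 = (3.3 − 1.2)/2 = 1.05 m; q_2 = 0.59 × 0.69 × 1.05 = 0.4275 m³/s
w_3 = (7.8 − 2.4)/2 = 2.7 m; q_3 = 0.80 × 1.11 × 2.7 = 2.398 m³/s
w_4 = (12.0 − 3.3)/2 = 4.35 m; q_4 = 0.86 × 1.15 × 4.35 = 4.302 m³/s
w_5 = (12.0 − 7.8)/2 = 2.1 m; q_5 = 0.42 × 0.38 × 2.1 = 0.3352 m³/s
Q = Σ qᵢ = 7.551 m³/s

7.55 m³/s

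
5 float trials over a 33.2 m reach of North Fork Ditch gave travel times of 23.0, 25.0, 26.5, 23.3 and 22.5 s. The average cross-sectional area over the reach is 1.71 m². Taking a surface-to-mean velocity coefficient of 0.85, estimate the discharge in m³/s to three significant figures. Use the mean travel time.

t̄ = (23.0 + 25.0 + 26.5 + 23.3 + 22.5) / 5 = 24.06 s
v_surface = L / t̄ = 33.2 / 24.06 = 1.380 m/s
v_mean = 0.85 × 1.380 = 1.173 m/s
Q = A × v_mean = 1.71 × 1.173 = 2.006 m³/s

2.01 m³/s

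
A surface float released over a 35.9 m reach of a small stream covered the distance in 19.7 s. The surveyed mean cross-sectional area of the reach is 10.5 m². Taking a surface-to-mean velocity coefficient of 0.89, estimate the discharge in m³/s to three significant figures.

v_surface = L / t̄ = 35.9 / 19.7 = 1.822 m/s
v_mean = 0.89 × 1.822 = 1.622 m/s
Q = A × v_mean = 10.5 × 1.622 = 17.03 m³/s

17.0 m³/s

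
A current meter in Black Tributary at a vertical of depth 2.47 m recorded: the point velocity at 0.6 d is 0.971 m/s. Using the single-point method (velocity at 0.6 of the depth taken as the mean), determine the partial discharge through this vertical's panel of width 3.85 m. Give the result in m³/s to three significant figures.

9.23 m³/s

v̄ = v₀.₆ = 0.971 m/s
q = v̄ × d × w = 0.9710 × 2.47 × 3.85 = 9.234 m³/s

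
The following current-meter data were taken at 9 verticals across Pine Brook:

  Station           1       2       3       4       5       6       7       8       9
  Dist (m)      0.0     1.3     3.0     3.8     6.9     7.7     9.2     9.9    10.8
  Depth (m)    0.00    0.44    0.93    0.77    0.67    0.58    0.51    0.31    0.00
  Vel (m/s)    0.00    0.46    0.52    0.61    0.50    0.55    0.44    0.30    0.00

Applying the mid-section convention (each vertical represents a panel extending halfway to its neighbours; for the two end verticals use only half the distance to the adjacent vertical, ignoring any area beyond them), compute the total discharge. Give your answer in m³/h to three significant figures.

w_2 = (3.0 − 0.0)/2 = 1.5 m; q_2 = 0.46 × 0.44 × 1.5 = 0.3036 m³/s
w_3 = (3.8 − 1.3)/2 = 1.25 m; q_3 = 0.52 × 0.93 × 1.25 = 0.6045 m³/s
w_4 = (6.9 − 3.0)/2 = 1.95 m; q_4 = 0.61 × 0.77 × 1.95 = 0.9159 m³/s
w_5 = (7.7 − 3.8)/2 = 1.95 m; q_5 = 0.50 × 0.67 × 1.95 = 0.6533 m³/s
w_6 = (9.2 − 6.9)/2 = 1.15 m; q_6 = 0.55 × 0.58 × 1.15 = 0.3669 m³/s
w_7 = (9.9 − 7.7)/2 = 1.1 m; q_7 = 0.44 × 0.51 × 1.1 = 0.2468 m³/s
w_8 = (10.8 − 9.2)/2 = 0.8 m; q_8 = 0.30 × 0.31 × 0.8 = 0.07440 m³/s
Stations 1, 9 contribute zero (depth or velocity is 0).
Q = Σ qᵢ = 3.165 m³/s
= 3.165 × 3600 = 11400 m³/h

11400 m³/h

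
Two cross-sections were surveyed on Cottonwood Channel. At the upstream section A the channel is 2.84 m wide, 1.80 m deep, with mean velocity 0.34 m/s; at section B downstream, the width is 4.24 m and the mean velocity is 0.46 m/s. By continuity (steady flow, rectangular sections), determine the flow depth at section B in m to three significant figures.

0.891 m

Q = A₁V₁ = (2.84×1.80) × 0.34 = 1.738 m³/s
d₂ = Q/(b₂ V₂) = 1.738/(4.24×0.46) = 0.8911 m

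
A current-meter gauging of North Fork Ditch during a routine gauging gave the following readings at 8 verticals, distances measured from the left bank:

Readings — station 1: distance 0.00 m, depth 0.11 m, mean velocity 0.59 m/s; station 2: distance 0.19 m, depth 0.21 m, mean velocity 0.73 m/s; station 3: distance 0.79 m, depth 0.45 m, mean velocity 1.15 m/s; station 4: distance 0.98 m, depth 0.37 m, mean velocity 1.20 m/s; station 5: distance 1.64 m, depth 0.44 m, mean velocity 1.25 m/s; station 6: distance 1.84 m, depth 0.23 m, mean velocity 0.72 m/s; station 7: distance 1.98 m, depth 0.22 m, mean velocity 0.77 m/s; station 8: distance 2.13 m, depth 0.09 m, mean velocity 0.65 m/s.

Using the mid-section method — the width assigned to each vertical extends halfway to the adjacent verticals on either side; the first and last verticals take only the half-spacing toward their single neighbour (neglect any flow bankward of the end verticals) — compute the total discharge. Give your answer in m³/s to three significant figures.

w_1 = (0.19 − 0.00)/2 = 0.095 m; q_1 = 0.59 × 0.11 × 0.095 = 0.006166 m³/s
w_2 = (0.79 − 0.00)/2 = 0.395 m; q_2 = 0.73 × 0.21 × 0.395 = 0.06055 m³/s
w_3 = (0.98 − 0.19)/2 = 0.395 m; q_3 = 1.15 × 0.45 × 0.395 = 0.2044 m³/s
w_4 = (1.64 − 0.79)/2 = 0.425 m; q_4 = 1.20 × 0.37 × 0.425 = 0.1887 m³/s
w_5 = (1.84 − 0.98)/2 = 0.43 m; q_5 = 1.25 × 0.44 × 0.43 = 0.2365 m³/s
w_6 = (1.98 − 1.64)/2 = 0.17 m; q_6 = 0.72 × 0.23 × 0.17 = 0.02815 m³/s
w_7 = (2.13 − 1.84)/2 = 0.145 m; q_7 = 0.77 × 0.22 × 0.145 = 0.02456 m³/s
w_8 = (2.13 − 1.98)/2 = 0.075 m; q_8 = 0.65 × 0.09 × 0.075 = 0.004388 m³/s
Q = Σ qᵢ = 0.7534 m³/s

0.753 m³/s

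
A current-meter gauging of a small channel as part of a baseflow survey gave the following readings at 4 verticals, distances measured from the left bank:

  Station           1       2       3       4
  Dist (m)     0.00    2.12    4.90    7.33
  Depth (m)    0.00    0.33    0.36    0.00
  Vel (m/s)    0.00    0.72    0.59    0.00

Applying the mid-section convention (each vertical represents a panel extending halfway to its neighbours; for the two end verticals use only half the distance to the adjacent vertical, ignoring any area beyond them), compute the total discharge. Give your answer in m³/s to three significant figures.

1.14 m³/s

w_2 = (4.90 − 0.00)/2 = 2.45 m; q_2 = 0.72 × 0.33 × 2.45 = 0.5821 m³/s
w_3 = (7.33 − 2.12)/2 = 2.605 m; q_3 = 0.59 × 0.36 × 2.605 = 0.5533 m³/s
Stations 1, 4 contribute zero (depth or velocity is 0).
Q = Σ qᵢ = 1.135 m³/s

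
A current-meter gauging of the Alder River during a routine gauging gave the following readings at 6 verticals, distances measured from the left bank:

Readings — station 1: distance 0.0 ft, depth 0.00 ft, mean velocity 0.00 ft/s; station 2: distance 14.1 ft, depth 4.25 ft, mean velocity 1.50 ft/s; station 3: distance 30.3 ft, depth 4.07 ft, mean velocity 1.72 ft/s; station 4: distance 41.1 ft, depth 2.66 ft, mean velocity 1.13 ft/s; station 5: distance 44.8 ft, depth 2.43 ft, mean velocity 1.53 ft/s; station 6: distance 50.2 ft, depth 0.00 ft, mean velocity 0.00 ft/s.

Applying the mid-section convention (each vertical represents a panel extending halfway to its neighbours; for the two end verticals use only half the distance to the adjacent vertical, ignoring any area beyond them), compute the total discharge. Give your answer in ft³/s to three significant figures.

230 ft³/s

w_2 = (30.3 − 0.0)/2 = 15.15 ft; q_2 = 1.50 × 4.25 × 15.15 = 96.58 ft³/s
w_3 = (41.1 − 14.1)/2 = 13.5 ft; q_3 = 1.72 × 4.07 × 13.5 = 94.51 ft³/s
w_4 = (44.8 − 30.3)/2 = 7.25 ft; q_4 = 1.13 × 2.66 × 7.25 = 21.79 ft³/s
w_5 = (50.2 − 41.1)/2 = 4.55 ft; q_5 = 1.53 × 2.43 × 4.55 = 16.92 ft³/s
Stations 1, 6 contribute zero (depth or velocity is 0).
Q = Σ qᵢ = 229.8 ft³/s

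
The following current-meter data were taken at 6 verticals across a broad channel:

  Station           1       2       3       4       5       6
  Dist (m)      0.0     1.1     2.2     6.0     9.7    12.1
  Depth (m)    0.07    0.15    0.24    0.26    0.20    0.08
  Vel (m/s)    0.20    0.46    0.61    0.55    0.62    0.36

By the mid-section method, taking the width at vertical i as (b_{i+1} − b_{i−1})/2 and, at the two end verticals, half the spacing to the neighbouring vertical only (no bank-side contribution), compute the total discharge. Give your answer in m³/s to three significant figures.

w_1 = (1.1 − 0.0)/2 = 0.55 m; q_1 = 0.20 × 0.07 × 0.55 = 0.007700 m³/s
w_2 = (2.2 − 0.0)/2 = 1.1 m; q_2 = 0.46 × 0.15 × 1.1 = 0.07590 m³/s
w_3 = (6.0 − 1.1)/2 = 2.45 m; q_3 = 0.61 × 0.24 × 2.45 = 0.3587 m³/s
w_4 = (9.7 − 2.2)/2 = 3.75 m; q_4 = 0.55 × 0.26 × 3.75 = 0.5363 m³/s
w_5 = (12.1 − 6.0)/2 = 3.05 m; q_5 = 0.62 × 0.20 × 3.05 = 0.3782 m³/s
w_6 = (12.1 − 9.7)/2 = 1.2 m; q_6 = 0.36 × 0.08 × 1.2 = 0.03456 m³/s
Q = Σ qᵢ = 1.391 m³/s

1.39 m³/s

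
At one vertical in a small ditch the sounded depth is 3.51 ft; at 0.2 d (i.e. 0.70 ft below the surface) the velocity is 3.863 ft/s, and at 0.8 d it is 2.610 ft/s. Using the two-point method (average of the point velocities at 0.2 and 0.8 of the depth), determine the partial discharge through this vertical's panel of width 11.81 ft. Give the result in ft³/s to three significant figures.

134 ft³/s

v̄ = (3.863 + 2.610) / 2 = 3.237 ft/s
q = v̄ × d × w = 3.237 × 3.51 × 11.81 = 134.2 ft³/s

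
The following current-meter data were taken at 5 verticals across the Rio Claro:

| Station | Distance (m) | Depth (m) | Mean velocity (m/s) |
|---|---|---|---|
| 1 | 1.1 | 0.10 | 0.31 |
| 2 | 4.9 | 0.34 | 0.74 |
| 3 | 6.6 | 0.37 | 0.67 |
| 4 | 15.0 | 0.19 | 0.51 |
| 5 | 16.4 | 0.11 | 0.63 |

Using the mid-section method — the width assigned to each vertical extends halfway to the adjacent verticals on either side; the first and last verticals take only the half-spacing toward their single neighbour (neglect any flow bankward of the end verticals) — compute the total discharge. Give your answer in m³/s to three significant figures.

2.53 m³/s

w_1 = (4.9 − 1.1)/2 = 1.9 m; q_1 = 0.31 × 0.10 × 1.9 = 0.05890 m³/s
w_2 = (6.6 − 1.1)/2 = 2.75 m; q_2 = 0.74 × 0.34 × 2.75 = 0.6919 m³/s
w_3 = (15.0 − 4.9)/2 = 5.05 m; q_3 = 0.67 × 0.37 × 5.05 = 1.252 m³/s
w_4 = (16.4 − 6.6)/2 = 4.9 m; q_4 = 0.51 × 0.19 × 4.9 = 0.4748 m³/s
w_5 = (16.4 − 15.0)/2 = 0.7 m; q_5 = 0.63 × 0.11 × 0.7 = 0.04851 m³/s
Q = Σ qᵢ = 2.526 m³/s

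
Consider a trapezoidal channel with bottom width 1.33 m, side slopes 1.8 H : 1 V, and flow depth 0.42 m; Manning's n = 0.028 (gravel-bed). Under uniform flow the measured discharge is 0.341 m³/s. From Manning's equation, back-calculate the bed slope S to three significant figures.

0.000629

A = (b + z·y)·y = (1.33 + 1.8×0.42)×0.42 = 0.8761 m²
P = b + 2y√(1+z²) = 1.33 + 2×0.42×√(1+1.8²) = 3.060 m
R = A/P = 0.8761/3.060 = 0.2863 m
S = (Q·n / (1·A·R^(2/3)))² = (0.341×0.028 / (1×0.8761×0.4344))² = 0.0006293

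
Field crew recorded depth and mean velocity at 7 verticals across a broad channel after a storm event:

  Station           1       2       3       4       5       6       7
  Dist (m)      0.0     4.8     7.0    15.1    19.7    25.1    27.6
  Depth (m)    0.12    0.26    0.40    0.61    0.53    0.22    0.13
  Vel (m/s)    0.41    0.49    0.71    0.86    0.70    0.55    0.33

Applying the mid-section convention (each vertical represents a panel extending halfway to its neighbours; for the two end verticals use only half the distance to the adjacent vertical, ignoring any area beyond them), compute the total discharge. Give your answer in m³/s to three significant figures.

7.74 m³/s

w_1 = (4.8 − 0.0)/2 = 2.4 m; q_1 = 0.41 × 0.12 × 2.4 = 0.1181 m³/s
w_2 = (7.0 − 0.0)/2 = 3.5 m; q_2 = 0.49 × 0.26 × 3.5 = 0.4459 m³/s
w_3 = (15.1 − 4.8)/2 = 5.15 m; q_3 = 0.71 × 0.40 × 5.15 = 1.463 m³/s
w_4 = (19.7 − 7.0)/2 = 6.35 m; q_4 = 0.86 × 0.61 × 6.35 = 3.331 m³/s
w_5 = (25.1 − 15.1)/2 = 5 m; q_5 = 0.70 × 0.53 × 5 = 1.855 m³/s
w_6 = (27.6 − 19.7)/2 = 3.95 m; q_6 = 0.55 × 0.22 × 3.95 = 0.4780 m³/s
w_7 = (27.6 − 25.1)/2 = 1.25 m; q_7 = 0.33 × 0.13 × 1.25 = 0.05363 m³/s
Q = Σ qᵢ = 7.744 m³/s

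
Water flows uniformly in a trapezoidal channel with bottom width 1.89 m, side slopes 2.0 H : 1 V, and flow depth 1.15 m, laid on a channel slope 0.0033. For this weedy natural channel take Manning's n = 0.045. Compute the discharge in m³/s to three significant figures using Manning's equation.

4.78 m³/s

A = (b + z·y)·y = (1.89 + 2.0×1.15)×1.15 = 4.819 m²
P = b + 2y√(1+z²) = 1.89 + 2×1.15×√(1+2.0²) = 7.033 m
R = A/P = 4.819/7.033 = 0.6851 m
Q = (1/n)·A·R^(2/3)·S^(1/2) = (1/0.045) × 4.819 × 0.6851^(2/3) × 0.0033^(1/2) = 4.780 m³/s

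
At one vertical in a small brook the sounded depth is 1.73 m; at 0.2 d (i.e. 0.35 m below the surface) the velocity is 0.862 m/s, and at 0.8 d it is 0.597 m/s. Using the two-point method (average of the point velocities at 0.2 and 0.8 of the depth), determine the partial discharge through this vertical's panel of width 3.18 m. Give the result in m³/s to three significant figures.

4.01 m³/s

v̄ = (0.862 + 0.597) / 2 = 0.7295 m/s
q = v̄ × d × w = 0.7295 × 1.73 × 3.18 = 4.013 m³/s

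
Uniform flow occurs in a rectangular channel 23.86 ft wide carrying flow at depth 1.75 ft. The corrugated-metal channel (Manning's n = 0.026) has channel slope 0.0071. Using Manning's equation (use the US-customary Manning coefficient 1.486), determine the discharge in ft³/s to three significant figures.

A = b·y = 23.86 × 1.75 = 41.76 ft²
P = b + 2y = 23.86 + 2×1.75 = 27.36 ft
R = A/P = 41.76/27.36 = 1.526 ft
Q = (1.486/n)·A·R^(2/3)·S^(1/2) = (1.486/0.026) × 41.76 × 1.526^(2/3) × 0.0071^(1/2) = 266.5 ft³/s

267 ft³/s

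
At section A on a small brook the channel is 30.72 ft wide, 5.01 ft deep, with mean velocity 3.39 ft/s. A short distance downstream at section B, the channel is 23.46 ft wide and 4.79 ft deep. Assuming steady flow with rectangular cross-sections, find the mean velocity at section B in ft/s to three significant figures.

Q = A₁V₁ = (30.72×5.01) × 3.39 = 521.7 ft³/s
A₂ = 23.46 × 4.79 = 112.4 ft²
V₂ = Q/A₂ = 521.7/112.4 = 4.643 ft/s

4.64 ft/s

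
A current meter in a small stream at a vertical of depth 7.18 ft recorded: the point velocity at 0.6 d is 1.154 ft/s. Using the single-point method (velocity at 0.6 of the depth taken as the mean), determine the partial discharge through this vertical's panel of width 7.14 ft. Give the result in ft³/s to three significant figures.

v̄ = v₀.₆ = 1.154 ft/s
q = v̄ × d × w = 1.154 × 7.18 × 7.14 = 59.16 ft³/s

59.2 ft³/s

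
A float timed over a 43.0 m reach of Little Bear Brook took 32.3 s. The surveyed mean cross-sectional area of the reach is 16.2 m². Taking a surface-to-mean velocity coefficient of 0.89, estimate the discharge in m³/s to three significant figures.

v_surface = L / t̄ = 43.0 / 32.3 = 1.331 m/s
v_mean = 0.89 × 1.331 = 1.185 m/s
Q = A × v_mean = 16.2 × 1.185 = 19.19 m³/s

19.2 m³/s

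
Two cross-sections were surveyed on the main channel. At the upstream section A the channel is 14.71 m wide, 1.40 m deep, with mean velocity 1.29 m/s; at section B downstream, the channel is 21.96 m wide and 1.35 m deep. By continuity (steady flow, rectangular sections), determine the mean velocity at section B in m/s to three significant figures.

Q = A₁V₁ = (14.71×1.40) × 1.29 = 26.57 m³/s
A₂ = 21.96 × 1.35 = 29.65 m²
V₂ = Q/A₂ = 26.57/29.65 = 0.8961 m/s

0.896 m/s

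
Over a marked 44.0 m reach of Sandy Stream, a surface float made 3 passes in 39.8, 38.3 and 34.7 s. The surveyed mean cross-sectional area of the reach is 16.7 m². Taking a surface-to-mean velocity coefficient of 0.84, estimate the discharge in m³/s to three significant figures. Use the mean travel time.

t̄ = (39.8 + 38.3 + 34.7) / 3 = 37.6 s
v_surface = L / t̄ = 44.0 / 37.6 = 1.170 m/s
v_mean = 0.84 × 1.170 = 0.9830 m/s
Q = A × v_mean = 16.7 × 0.9830 = 16.42 m³/s

16.4 m³/s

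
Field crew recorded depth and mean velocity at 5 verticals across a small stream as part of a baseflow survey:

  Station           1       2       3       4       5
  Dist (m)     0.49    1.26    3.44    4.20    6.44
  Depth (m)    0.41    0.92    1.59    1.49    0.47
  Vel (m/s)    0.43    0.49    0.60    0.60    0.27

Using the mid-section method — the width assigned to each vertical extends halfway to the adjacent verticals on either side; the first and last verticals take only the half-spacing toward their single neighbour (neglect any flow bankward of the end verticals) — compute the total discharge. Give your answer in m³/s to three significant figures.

w_1 = (1.26 − 0.49)/2 = 0.385 m; q_1 = 0.43 × 0.41 × 0.385 = 0.06788 m³/s
w_2 = (3.44 − 0.49)/2 = 1.475 m; q_2 = 0.49 × 0.92 × 1.475 = 0.6649 m³/s
w_3 = (4.20 − 1.26)/2 = 1.47 m; q_3 = 0.60 × 1.59 × 1.47 = 1.402 m³/s
w_4 = (6.44 − 3.44)/2 = 1.5 m; q_4 = 0.60 × 1.49 × 1.5 = 1.341 m³/s
w_5 = (6.44 − 4.20)/2 = 1.12 m; q_5 = 0.27 × 0.47 × 1.12 = 0.1421 m³/s
Q = Σ qᵢ = 3.618 m³/s

3.62 m³/s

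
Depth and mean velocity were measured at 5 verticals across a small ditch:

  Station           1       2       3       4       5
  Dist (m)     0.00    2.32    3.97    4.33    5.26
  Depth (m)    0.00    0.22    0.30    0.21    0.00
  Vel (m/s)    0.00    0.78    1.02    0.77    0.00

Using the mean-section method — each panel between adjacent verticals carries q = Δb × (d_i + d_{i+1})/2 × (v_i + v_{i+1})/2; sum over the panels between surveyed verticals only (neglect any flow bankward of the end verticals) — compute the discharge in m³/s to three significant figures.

0.605 m³/s

Panel 1-2: Δb = 2.32 m, d̄ = (0.00+0.22)/2 = 0.11, v̄ = (0.00+0.78)/2 = 0.39 → q = 2.32×0.11×0.39 = 0.09953 m³/s
Panel 2-3: Δb = 1.65 m, d̄ = (0.22+0.30)/2 = 0.26, v̄ = (0.78+1.02)/2 = 0.9 → q = 1.65×0.26×0.9 = 0.3861 m³/s
Panel 3-4: Δb = 0.36 m, d̄ = (0.30+0.21)/2 = 0.255, v̄ = (1.02+0.77)/2 = 0.895 → q = 0.36×0.255×0.895 = 0.08216 m³/s
Panel 4-5: Δb = 0.93 m, d̄ = (0.21+0.00)/2 = 0.105, v̄ = (0.77+0.00)/2 = 0.385 → q = 0.93×0.105×0.385 = 0.03760 m³/s
Q = Σ q = 0.6054 m³/s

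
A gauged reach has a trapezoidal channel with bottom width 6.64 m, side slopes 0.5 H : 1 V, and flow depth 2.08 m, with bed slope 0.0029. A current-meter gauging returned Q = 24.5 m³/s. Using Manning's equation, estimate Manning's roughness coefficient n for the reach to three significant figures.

A = (b + z·y)·y = (6.64 + 0.5×2.08)×2.08 = 15.97 m²
P = b + 2y√(1+z²) = 6.64 + 2×2.08×√(1+0.5²) = 11.29 m
R = A/P = 15.97/11.29 = 1.415 m
n = (1/Q)·A·R^(2/3)·S^(1/2) = (1/24.5) × 15.97 × 1.260 × 0.05385 = 0.04425

0.0443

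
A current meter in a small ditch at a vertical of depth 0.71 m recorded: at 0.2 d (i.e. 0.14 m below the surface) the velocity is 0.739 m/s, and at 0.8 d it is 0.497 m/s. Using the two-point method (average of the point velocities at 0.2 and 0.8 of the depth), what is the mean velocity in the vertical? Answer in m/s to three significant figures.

0.618 m/s

v̄ = (0.739 + 0.497) / 2 = 0.6180 m/s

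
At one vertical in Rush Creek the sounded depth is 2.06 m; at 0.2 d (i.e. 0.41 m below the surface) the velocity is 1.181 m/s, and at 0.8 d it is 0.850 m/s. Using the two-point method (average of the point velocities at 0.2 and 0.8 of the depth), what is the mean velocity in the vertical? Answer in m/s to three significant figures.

v̄ = (1.181 + 0.850) / 2 = 1.016 m/s

1.02 m/s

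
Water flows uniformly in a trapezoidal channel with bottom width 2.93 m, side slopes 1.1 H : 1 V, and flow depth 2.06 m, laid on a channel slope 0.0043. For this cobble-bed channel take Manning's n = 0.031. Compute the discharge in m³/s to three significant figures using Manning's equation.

25.3 m³/s

A = (b + z·y)·y = (2.93 + 1.1×2.06)×2.06 = 10.70 m²
P = b + 2y√(1+z²) = 2.93 + 2×2.06×√(1+1.1²) = 9.055 m
R = A/P = 10.70/9.055 = 1.182 m
Q = (1/n)·A·R^(2/3)·S^(1/2) = (1/0.031) × 10.70 × 1.182^(2/3) × 0.0043^(1/2) = 25.31 m³/s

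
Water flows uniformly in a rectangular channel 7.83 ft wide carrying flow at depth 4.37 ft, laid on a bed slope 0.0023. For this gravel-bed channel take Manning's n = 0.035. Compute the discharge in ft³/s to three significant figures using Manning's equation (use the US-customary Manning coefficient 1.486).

A = b·y = 7.83 × 4.37 = 34.22 ft²
P = b + 2y = 7.83 + 2×4.37 = 16.57 ft
R = A/P = 34.22/16.57 = 2.065 ft
Q = (1.486/n)·A·R^(2/3)·S^(1/2) = (1.486/0.035) × 34.22 × 2.065^(2/3) × 0.0023^(1/2) = 113.0 ft³/s

113 ft³/s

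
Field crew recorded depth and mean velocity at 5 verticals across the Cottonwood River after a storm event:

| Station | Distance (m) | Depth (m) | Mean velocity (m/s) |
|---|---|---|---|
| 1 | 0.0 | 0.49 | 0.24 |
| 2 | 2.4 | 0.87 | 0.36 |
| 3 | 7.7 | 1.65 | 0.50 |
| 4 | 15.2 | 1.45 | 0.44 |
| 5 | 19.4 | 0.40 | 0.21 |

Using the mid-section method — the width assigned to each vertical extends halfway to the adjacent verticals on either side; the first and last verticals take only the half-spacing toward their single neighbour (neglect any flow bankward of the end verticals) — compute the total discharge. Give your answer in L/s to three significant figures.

10500 L/s

w_1 = (2.4 − 0.0)/2 = 1.2 m; q_1 = 0.24 × 0.49 × 1.2 = 0.1411 m³/s
w_2 = (7.7 − 0.0)/2 = 3.85 m; q_2 = 0.36 × 0.87 × 3.85 = 1.206 m³/s
w_3 = (15.2 − 2.4)/2 = 6.4 m; q_3 = 0.50 × 1.65 × 6.4 = 5.280 m³/s
w_4 = (19.4 − 7.7)/2 = 5.85 m; q_4 = 0.44 × 1.45 × 5.85 = 3.732 m³/s
w_5 = (19.4 − 15.2)/2 = 2.1 m; q_5 = 0.21 × 0.40 × 2.1 = 0.1764 m³/s
Q = Σ qᵢ = 10.54 m³/s
= 10.54 × 1000 = 10540 L/s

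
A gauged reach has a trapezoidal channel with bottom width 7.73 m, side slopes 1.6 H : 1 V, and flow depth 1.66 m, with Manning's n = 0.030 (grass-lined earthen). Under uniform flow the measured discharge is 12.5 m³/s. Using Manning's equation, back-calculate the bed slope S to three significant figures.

A = (b + z·y)·y = (7.73 + 1.6×1.66)×1.66 = 17.24 m²
P = b + 2y√(1+z²) = 7.73 + 2×1.66×√(1+1.6²) = 13.99 m
R = A/P = 17.24/13.99 = 1.232 m
S = (Q·n / (1·A·R^(2/3)))² = (12.5×0.030 / (1×17.24×1.149))² = 0.0003582

0.000358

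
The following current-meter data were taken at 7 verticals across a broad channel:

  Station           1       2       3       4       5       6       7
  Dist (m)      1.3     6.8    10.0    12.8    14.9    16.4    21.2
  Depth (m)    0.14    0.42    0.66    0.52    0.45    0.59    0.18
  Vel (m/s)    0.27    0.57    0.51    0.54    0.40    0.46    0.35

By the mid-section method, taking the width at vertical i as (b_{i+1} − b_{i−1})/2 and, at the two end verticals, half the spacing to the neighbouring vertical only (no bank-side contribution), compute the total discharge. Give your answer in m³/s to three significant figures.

w_1 = (6.8 − 1.3)/2 = 2.75 m; q_1 = 0.27 × 0.14 × 2.75 = 0.1040 m³/s
w_2 = (10.0 − 1.3)/2 = 4.35 m; q_2 = 0.57 × 0.42 × 4.35 = 1.041 m³/s
w_3 = (12.8 − 6.8)/2 = 3 m; q_3 = 0.51 × 0.66 × 3 = 1.010 m³/s
w_4 = (14.9 − 10.0)/2 = 2.45 m; q_4 = 0.54 × 0.52 × 2.45 = 0.6880 m³/s
w_5 = (16.4 − 12.8)/2 = 1.8 m; q_5 = 0.40 × 0.45 × 1.8 = 0.3240 m³/s
w_6 = (21.2 − 14.9)/2 = 3.15 m; q_6 = 0.46 × 0.59 × 3.15 = 0.8549 m³/s
w_7 = (21.2 − 16.4)/2 = 2.4 m; q_7 = 0.35 × 0.18 × 2.4 = 0.1512 m³/s
Q = Σ qᵢ = 4.173 m³/s

4.17 m³/s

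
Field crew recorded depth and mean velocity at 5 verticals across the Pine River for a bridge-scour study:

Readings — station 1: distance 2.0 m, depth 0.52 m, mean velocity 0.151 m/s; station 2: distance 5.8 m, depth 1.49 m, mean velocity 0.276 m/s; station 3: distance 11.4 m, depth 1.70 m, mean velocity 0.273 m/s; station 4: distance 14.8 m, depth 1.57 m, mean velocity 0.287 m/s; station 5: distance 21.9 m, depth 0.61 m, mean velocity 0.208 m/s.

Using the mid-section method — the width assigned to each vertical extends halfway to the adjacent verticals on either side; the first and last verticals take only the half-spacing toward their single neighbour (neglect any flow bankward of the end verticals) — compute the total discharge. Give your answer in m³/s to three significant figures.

w_1 = (5.8 − 2.0)/2 = 1.9 m; q_1 = 0.151 × 0.52 × 1.9 = 0.1492 m³/s
w_2 = (11.4 − 2.0)/2 = 4.7 m; q_2 = 0.276 × 1.49 × 4.7 = 1.933 m³/s
w_3 = (14.8 − 5.8)/2 = 4.5 m; q_3 = 0.273 × 1.70 × 4.5 = 2.088 m³/s
w_4 = (21.9 − 11.4)/2 = 5.25 m; q_4 = 0.287 × 1.57 × 5.25 = 2.366 m³/s
w_5 = (21.9 − 14.8)/2 = 3.55 m; q_5 = 0.208 × 0.61 × 3.55 = 0.4504 m³/s
Q = Σ qᵢ = 6.986 m³/s

6.99 m³/s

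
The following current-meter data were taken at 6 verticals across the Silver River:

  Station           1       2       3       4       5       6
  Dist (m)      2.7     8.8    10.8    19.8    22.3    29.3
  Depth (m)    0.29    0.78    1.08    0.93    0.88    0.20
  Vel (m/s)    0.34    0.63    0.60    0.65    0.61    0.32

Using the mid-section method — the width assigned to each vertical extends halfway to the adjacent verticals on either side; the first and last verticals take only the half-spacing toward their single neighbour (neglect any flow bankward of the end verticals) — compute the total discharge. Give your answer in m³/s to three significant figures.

12.1 m³/s

w_1 = (8.8 − 2.7)/2 = 3.05 m; q_1 = 0.34 × 0.29 × 3.05 = 0.3007 m³/s
w_2 = (10.8 − 2.7)/2 = 4.05 m; q_2 = 0.63 × 0.78 × 4.05 = 1.990 m³/s
w_3 = (19.8 − 8.8)/2 = 5.5 m; q_3 = 0.60 × 1.08 × 5.5 = 3.564 m³/s
w_4 = (22.3 − 10.8)/2 = 5.75 m; q_4 = 0.65 × 0.93 × 5.75 = 3.476 m³/s
w_5 = (29.3 − 19.8)/2 = 4.75 m; q_5 = 0.61 × 0.88 × 4.75 = 2.550 m³/s
w_6 = (29.3 − 22.3)/2 = 3.5 m; q_6 = 0.32 × 0.20 × 3.5 = 0.2240 m³/s
Q = Σ qᵢ = 12.10 m³/s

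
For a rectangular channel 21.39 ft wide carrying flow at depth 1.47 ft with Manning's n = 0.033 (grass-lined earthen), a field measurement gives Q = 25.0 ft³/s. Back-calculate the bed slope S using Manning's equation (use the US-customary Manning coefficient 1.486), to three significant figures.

0.000221

A = b·y = 21.39 × 1.47 = 31.44 ft²
P = b + 2y = 21.39 + 2×1.47 = 24.33 ft
R = A/P = 31.44/24.33 = 1.292 ft
S = (Q·n / (1.486·A·R^(2/3)))² = (25.0×0.033 / (1.486×31.44×1.186))² = 0.0002215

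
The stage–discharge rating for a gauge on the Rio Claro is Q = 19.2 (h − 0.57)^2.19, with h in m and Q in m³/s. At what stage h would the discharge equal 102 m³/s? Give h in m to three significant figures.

h − h₀ = (Q/C)^(1/b) = (102/19.2)^(1/2.19) = 2.144 m
h = 0.57 + 2.144 = 2.714 m

2.71 m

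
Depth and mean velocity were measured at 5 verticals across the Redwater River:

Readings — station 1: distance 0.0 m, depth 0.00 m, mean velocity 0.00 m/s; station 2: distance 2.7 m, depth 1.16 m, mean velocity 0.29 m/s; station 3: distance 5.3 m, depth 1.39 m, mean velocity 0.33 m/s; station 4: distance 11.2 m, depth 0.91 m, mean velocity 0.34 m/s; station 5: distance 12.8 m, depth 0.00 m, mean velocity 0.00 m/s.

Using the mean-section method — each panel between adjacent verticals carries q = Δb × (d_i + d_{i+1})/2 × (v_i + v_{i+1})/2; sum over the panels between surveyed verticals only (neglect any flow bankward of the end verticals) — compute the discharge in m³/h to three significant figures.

13100 m³/h

Panel 1-2: Δb = 2.7 m, d̄ = (0.00+1.16)/2 = 0.58, v̄ = (0.00+0.29)/2 = 0.145 → q = 2.7×0.58×0.145 = 0.2271 m³/s
Panel 2-3: Δb = 2.6 m, d̄ = (1.16+1.39)/2 = 1.275, v̄ = (0.29+0.33)/2 = 0.31 → q = 2.6×1.275×0.31 = 1.028 m³/s
Panel 3-4: Δb = 5.9 m, d̄ = (1.39+0.91)/2 = 1.15, v̄ = (0.33+0.34)/2 = 0.335 → q = 5.9×1.15×0.335 = 2.273 m³/s
Panel 4-5: Δb = 1.6 m, d̄ = (0.91+0.00)/2 = 0.455, v̄ = (0.34+0.00)/2 = 0.17 → q = 1.6×0.455×0.17 = 0.1238 m³/s
Q = Σ q = 3.651 m³/s
= 3.651 × 3600 = 13150 m³/h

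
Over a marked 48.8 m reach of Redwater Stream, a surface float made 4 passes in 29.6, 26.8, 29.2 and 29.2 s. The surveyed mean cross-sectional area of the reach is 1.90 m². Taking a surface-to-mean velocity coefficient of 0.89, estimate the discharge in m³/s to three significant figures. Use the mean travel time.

2.88 m³/s

t̄ = (29.6 + 26.8 + 29.2 + 29.2) / 4 = 28.7 s
v_surface = L / t̄ = 48.8 / 28.7 = 1.700 m/s
v_mean = 0.89 × 1.700 = 1.513 m/s
Q = A × v_mean = 1.90 × 1.513 = 2.875 m³/s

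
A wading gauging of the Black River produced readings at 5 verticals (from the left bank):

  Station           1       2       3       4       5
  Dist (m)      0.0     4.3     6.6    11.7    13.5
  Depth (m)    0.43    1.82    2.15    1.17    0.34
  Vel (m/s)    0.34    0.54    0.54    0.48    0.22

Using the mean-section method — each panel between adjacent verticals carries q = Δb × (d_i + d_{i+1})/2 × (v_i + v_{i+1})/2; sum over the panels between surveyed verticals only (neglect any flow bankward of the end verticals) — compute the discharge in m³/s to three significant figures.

9.39 m³/s

Panel 1-2: Δb = 4.3 m, d̄ = (0.43+1.82)/2 = 1.125, v̄ = (0.34+0.54)/2 = 0.44 → q = 4.3×1.125×0.44 = 2.129 m³/s
Panel 2-3: Δb = 2.3 m, d̄ = (1.82+2.15)/2 = 1.985, v̄ = (0.54+0.54)/2 = 0.54 → q = 2.3×1.985×0.54 = 2.465 m³/s
Panel 3-4: Δb = 5.1 m, d̄ = (2.15+1.17)/2 = 1.66, v̄ = (0.54+0.48)/2 = 0.51 → q = 5.1×1.66×0.51 = 4.318 m³/s
Panel 4-5: Δb = 1.8 m, d̄ = (1.17+0.34)/2 = 0.755, v̄ = (0.48+0.22)/2 = 0.35 → q = 1.8×0.755×0.35 = 0.4757 m³/s
Q = Σ q = 9.387 m³/s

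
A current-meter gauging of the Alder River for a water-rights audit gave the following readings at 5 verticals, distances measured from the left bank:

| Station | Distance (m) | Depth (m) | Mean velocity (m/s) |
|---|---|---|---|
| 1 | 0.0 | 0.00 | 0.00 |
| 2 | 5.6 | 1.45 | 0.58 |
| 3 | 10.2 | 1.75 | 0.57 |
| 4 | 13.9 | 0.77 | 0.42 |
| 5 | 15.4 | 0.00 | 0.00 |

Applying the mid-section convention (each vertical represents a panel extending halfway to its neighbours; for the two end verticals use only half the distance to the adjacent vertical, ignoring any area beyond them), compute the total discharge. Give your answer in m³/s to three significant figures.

w_2 = (10.2 − 0.0)/2 = 5.1 m; q_2 = 0.58 × 1.45 × 5.1 = 4.289 m³/s
w_3 = (13.9 − 5.6)/2 = 4.15 m; q_3 = 0.57 × 1.75 × 4.15 = 4.140 m³/s
w_4 = (15.4 − 10.2)/2 = 2.6 m; q_4 = 0.42 × 0.77 × 2.6 = 0.8408 m³/s
Stations 1, 5 contribute zero (depth or velocity is 0).
Q = Σ qᵢ = 9.270 m³/s

9.27 m³/s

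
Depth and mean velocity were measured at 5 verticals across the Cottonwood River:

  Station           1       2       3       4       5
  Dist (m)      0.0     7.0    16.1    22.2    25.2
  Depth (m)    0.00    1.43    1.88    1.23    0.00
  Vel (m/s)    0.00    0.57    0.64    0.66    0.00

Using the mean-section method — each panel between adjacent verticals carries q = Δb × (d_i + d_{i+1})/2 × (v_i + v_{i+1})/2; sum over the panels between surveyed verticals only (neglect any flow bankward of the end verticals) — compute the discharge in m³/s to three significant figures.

17.3 m³/s

Panel 1-2: Δb = 7 m, d̄ = (0.00+1.43)/2 = 0.715, v̄ = (0.00+0.57)/2 = 0.285 → q = 7×0.715×0.285 = 1.426 m³/s
Panel 2-3: Δb = 9.1 m, d̄ = (1.43+1.88)/2 = 1.655, v̄ = (0.57+0.64)/2 = 0.605 → q = 9.1×1.655×0.605 = 9.112 m³/s
Panel 3-4: Δb = 6.1 m, d̄ = (1.88+1.23)/2 = 1.555, v̄ = (0.64+0.66)/2 = 0.65 → q = 6.1×1.555×0.65 = 6.166 m³/s
Panel 4-5: Δb = 3 m, d̄ = (1.23+0.00)/2 = 0.615, v̄ = (0.66+0.00)/2 = 0.33 → q = 3×0.615×0.33 = 0.6089 m³/s
Q = Σ q = 17.31 m³/s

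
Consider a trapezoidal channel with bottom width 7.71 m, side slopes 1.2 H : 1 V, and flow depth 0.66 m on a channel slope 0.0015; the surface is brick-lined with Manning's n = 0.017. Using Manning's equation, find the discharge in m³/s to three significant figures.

A = (b + z·y)·y = (7.71 + 1.2×0.66)×0.66 = 5.611 m²
P = b + 2y√(1+z²) = 7.71 + 2×0.66×√(1+1.2²) = 9.772 m
R = A/P = 5.611/9.772 = 0.5742 m
Q = (1/n)·A·R^(2/3)·S^(1/2) = (1/0.017) × 5.611 × 0.5742^(2/3) × 0.0015^(1/2) = 8.832 m³/s

8.83 m³/s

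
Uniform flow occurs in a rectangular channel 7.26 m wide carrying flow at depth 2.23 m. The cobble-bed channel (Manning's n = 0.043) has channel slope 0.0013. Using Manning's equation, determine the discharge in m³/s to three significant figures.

16.8 m³/s

A = b·y = 7.26 × 2.23 = 16.19 m²
P = b + 2y = 7.26 + 2×2.23 = 11.72 m
R = A/P = 16.19/11.72 = 1.381 m
Q = (1/n)·A·R^(2/3)·S^(1/2) = (1/0.043) × 16.19 × 1.381^(2/3) × 0.0013^(1/2) = 16.84 m³/s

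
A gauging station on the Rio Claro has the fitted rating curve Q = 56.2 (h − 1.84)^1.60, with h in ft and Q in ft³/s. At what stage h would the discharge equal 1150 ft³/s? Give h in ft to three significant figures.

8.44 ft

h − h₀ = (Q/C)^(1/b) = (1150/56.2)^(1/1.60) = 6.597 ft
h = 1.84 + 6.597 = 8.437 ft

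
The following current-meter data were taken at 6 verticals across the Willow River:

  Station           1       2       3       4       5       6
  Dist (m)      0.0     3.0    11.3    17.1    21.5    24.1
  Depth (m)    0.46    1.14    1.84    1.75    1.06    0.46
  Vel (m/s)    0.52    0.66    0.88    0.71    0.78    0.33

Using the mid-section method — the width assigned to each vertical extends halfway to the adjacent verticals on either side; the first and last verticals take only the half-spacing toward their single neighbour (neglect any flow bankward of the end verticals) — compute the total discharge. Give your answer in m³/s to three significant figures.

25.5 m³/s

w_1 = (3.0 − 0.0)/2 = 1.5 m; q_1 = 0.52 × 0.46 × 1.5 = 0.3588 m³/s
w_2 = (11.3 − 0.0)/2 = 5.65 m; q_2 = 0.66 × 1.14 × 5.65 = 4.251 m³/s
w_3 = (17.1 − 3.0)/2 = 7.05 m; q_3 = 0.88 × 1.84 × 7.05 = 11.42 m³/s
w_4 = (21.5 − 11.3)/2 = 5.1 m; q_4 = 0.71 × 1.75 × 5.1 = 6.337 m³/s
w_5 = (24.1 − 17.1)/2 = 3.5 m; q_5 = 0.78 × 1.06 × 3.5 = 2.894 m³/s
w_6 = (24.1 − 21.5)/2 = 1.3 m; q_6 = 0.33 × 0.46 × 1.3 = 0.1973 m³/s
Q = Σ qᵢ = 25.45 m³/s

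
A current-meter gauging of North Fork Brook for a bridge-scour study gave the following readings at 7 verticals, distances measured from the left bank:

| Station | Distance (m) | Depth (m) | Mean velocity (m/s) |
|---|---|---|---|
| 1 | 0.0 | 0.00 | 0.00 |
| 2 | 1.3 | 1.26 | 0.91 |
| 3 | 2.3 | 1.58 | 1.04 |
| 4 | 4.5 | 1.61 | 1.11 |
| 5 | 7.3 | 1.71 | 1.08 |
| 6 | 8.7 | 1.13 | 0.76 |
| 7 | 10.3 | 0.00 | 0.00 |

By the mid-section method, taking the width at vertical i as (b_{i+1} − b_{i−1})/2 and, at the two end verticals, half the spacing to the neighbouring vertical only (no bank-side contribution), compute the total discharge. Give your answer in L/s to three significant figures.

13600 L/s

w_2 = (2.3 − 0.0)/2 = 1.15 m; q_2 = 0.91 × 1.26 × 1.15 = 1.319 m³/s
w_3 = (4.5 − 1.3)/2 = 1.6 m; q_3 = 1.04 × 1.58 × 1.6 = 2.629 m³/s
w_4 = (7.3 − 2.3)/2 = 2.5 m; q_4 = 1.11 × 1.61 × 2.5 = 4.468 m³/s
w_5 = (8.7 − 4.5)/2 = 2.1 m; q_5 = 1.08 × 1.71 × 2.1 = 3.878 m³/s
w_6 = (10.3 − 7.3)/2 = 1.5 m; q_6 = 0.76 × 1.13 × 1.5 = 1.288 m³/s
Stations 1, 7 contribute zero (depth or velocity is 0).
Q = Σ qᵢ = 13.58 m³/s
= 13.58 × 1000 = 13580 L/s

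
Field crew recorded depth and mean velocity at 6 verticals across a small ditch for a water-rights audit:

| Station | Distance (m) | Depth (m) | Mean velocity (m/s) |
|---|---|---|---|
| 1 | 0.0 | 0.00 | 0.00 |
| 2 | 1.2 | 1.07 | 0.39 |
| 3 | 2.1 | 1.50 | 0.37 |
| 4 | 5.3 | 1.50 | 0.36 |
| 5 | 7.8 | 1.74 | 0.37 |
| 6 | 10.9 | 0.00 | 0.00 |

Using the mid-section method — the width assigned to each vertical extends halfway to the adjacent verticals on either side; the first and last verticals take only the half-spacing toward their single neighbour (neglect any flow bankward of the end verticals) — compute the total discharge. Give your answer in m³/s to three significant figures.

w_2 = (2.1 − 0.0)/2 = 1.05 m; q_2 = 0.39 × 1.07 × 1.05 = 0.4382 m³/s
w_3 = (5.3 − 1.2)/2 = 2.05 m; q_3 = 0.37 × 1.50 × 2.05 = 1.138 m³/s
w_4 = (7.8 − 2.1)/2 = 2.85 m; q_4 = 0.36 × 1.50 × 2.85 = 1.539 m³/s
w_5 = (10.9 − 5.3)/2 = 2.8 m; q_5 = 0.37 × 1.74 × 2.8 = 1.803 m³/s
Stations 1, 6 contribute zero (depth or velocity is 0).
Q = Σ qᵢ = 4.918 m³/s

4.92 m³/s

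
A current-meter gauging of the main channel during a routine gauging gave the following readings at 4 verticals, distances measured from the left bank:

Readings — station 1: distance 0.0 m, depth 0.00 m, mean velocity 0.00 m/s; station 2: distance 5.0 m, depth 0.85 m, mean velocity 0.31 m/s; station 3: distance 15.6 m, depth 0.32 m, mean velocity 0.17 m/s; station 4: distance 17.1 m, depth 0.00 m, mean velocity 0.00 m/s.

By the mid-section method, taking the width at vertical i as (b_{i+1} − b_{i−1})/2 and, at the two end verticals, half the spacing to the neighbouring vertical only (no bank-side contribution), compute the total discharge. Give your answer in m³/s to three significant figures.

2.38 m³/s

w_2 = (15.6 − 0.0)/2 = 7.8 m; q_2 = 0.31 × 0.85 × 7.8 = 2.055 m³/s
w_3 = (17.1 − 5.0)/2 = 6.05 m; q_3 = 0.17 × 0.32 × 6.05 = 0.3291 m³/s
Stations 1, 4 contribute zero (depth or velocity is 0).
Q = Σ qᵢ = 2.384 m³/s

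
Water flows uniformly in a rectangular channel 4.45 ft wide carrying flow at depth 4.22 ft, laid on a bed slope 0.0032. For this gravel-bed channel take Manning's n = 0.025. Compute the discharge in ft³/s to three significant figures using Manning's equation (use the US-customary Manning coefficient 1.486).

81.1 ft³/s

A = b·y = 4.45 × 4.22 = 18.78 ft²
P = b + 2y = 4.45 + 2×4.22 = 12.89 ft
R = A/P = 18.78/12.89 = 1.457 ft
Q = (1.486/n)·A·R^(2/3)·S^(1/2) = (1.486/0.025) × 18.78 × 1.457^(2/3) × 0.0032^(1/2) = 81.15 ft³/s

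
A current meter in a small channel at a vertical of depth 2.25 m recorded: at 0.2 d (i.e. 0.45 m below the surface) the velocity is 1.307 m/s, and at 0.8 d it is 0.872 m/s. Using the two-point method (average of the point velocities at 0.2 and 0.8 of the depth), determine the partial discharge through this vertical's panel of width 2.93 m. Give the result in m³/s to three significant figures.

v̄ = (1.307 + 0.872) / 2 = 1.090 m/s
q = v̄ × d × w = 1.090 × 2.25 × 2.93 = 7.183 m³/s

7.18 m³/s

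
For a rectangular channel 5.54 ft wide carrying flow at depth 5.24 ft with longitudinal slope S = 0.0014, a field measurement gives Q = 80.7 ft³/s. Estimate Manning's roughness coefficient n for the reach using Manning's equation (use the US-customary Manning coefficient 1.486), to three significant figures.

0.0297

A = b·y = 5.54 × 5.24 = 29.03 ft²
P = b + 2y = 5.54 + 2×5.24 = 16.02 ft
R = A/P = 29.03/16.02 = 1.812 ft
n = (1.486/Q)·A·R^(2/3)·S^(1/2) = (1.486/80.7) × 29.03 × 1.486 × 0.03742 = 0.02973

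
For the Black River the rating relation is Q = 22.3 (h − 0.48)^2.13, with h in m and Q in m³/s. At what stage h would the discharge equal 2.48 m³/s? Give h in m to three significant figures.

0.837 m

h − h₀ = (Q/C)^(1/b) = (2.48/22.3)^(1/2.13) = 0.3566 m
h = 0.48 + 0.3566 = 0.8366 m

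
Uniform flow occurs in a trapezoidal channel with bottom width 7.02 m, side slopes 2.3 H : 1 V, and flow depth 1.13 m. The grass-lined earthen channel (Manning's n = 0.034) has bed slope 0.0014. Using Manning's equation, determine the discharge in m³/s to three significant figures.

A = (b + z·y)·y = (7.02 + 2.3×1.13)×1.13 = 10.87 m²
P = b + 2y√(1+z²) = 7.02 + 2×1.13×√(1+2.3²) = 12.69 m
R = A/P = 10.87/12.69 = 0.8567 m
Q = (1/n)·A·R^(2/3)·S^(1/2) = (1/0.034) × 10.87 × 0.8567^(2/3) × 0.0014^(1/2) = 10.79 m³/s

10.8 m³/s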